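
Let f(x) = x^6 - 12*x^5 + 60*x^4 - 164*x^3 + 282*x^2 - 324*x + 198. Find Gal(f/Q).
The polynomial f is an irreducible sextic over Q, so G = Gal(f/Q) is one of the 16 transitive subgroups 6T1, ..., 6T16 of S_6. The discriminant of f is -37744330752, which is not a perfect square, so G is not contained in A_6. The transitive groups of degree 6 not contained in A_6 are: C_6 (6T1, order 6), S_3 (6T2, order 6), D_6 (6T3, order 12), C_3 x S_3 (6T5, order 18), A_4 x C_2 (6T6, order 24), S_4 (6T8, order 24), S_3 x S_3 (6T9, order 36), S_4 x C_2 (6T11, order 48), (S_3 x S_3) : C_2 (6T13, order 72), PGL(2,5) (6T14, order 120), S_6 (6T16, order 720). By Dedekind's theorem, for a prime p not dividing disc(f) the degrees of the irreducible factors of f mod p form the cycle type of an element of G. Factoring f modulo the 79 such primes p <= 421 (skipping 2, 3, 53, which divide the discriminant), each new pattern first appears at: mod 5: f = (x^2 + 3)(x^2 + x + 2)(x^2 + 2x + 3), pattern 2+2+2; mod 7: f = (x^6 + 2x^5 + 4x^4 + 4x^3 + 2x^2 + 5x + 2), pattern 6; mod 11: f = (x)(x + 4)(x^2 + x + 6)(x^2 + 5x + 3), pattern 2+2+1+1; mod 19: f = (x^3 + 13x^2 + 11x + 5)(x^3 + 13x^2 + 13x + 13), pattern 3+3; mod 43: f = (x + 3)(x + 4)(x + 10)(x + 30)(x + 31)(x + 39), pattern 1+1+1+1+1+1. No other pattern occurs in this range, so the set of observed cycle types is {2+2+2, 6, 2+2+1+1, 3+3, 1+1+1+1+1+1}. The candidates containing elements of all these cycle types are D_6 (6T3) of order 12, A_4 x C_2 (6T6) of order 24, S_3 x S_3 (6T9) of order 36, S_4 x C_2 (6T11) of order 48, (S_3 x S_3) : C_2 (6T13) of order 72, PGL(2,5) (6T14) of order 120, S_6 (6T16) of order 720; the others are excluded. The observed types are precisely the cycle types that occur in D_6 (6T3). Each of the other remaining candidates has further cycle types, and by the Chebotarev density theorem the matching factorization patterns would occur for a proportion of primes equal to their share of the group: A_4 x C_2 (6T6) additionally contains elements of type 2+1+1+1+1 (3 of its 24 elements, about 12% of primes); S_3 x S_3 (6T9) additionally contains elements of type 3+1+1+1 (4 of its 36 elements, about 11% of primes); S_4 x C_2 (6T11) additionally contains elements of type 4+2, 4+1+1, 2+1+1+1+1 (15 of its 48 elements, about 31% of primes); (S_3 x S_3) : C_2 (6T13) additionally contains elements of type 4+2, 3+2+1, 3+1+1+1, 2+1+1+1+1 (40 of its 72 elements, about 56% of primes); PGL(2,5) (6T14) additionally contains elements of type 5+1, 4+1+1 (54 of its 120 elements, about 45% of primes); S_6 (6T16) additionally contains elements of type 5+1, 4+2, 4+1+1, 3+2+1, 3+1+1+1, 2+1+1+1+1 (499 of its 720 elements, about 69% of primes). None of the 79 primes tested shows any such pattern (for each of these groups the chance of that is below 10^-4), which rules them out. Hence G = D_6 (6T3), of order 12.

D_6, the dihedral group of order 12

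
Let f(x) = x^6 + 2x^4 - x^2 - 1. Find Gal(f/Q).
The polynomial f is an irreducible sextic over Q, so G = Gal(f/Q) is one of the 16 transitive subgroups 6T1, ..., 6T16 of S_6. The discriminant of f is 153664 = 392^2, a perfect square, so G is contained in A_6. The transitive groups of degree 6 contained in A_6 are: A_4 (6T4, order 12), S_4 (6T7, order 24), (C_3 x C_3) : C_4 (6T10, order 36), PSL(2,5) (6T12, order 60), A_6 (6T15, order 360). By Dedekind's theorem, for a prime p not dividing disc(f) the degrees of the irreducible factors of f mod p form the cycle type of an element of G. Factoring f modulo the 33 such primes p <= 149 (skipping 2, 7, which divide the discriminant), each new pattern first appears at: mod 3: f = (x^3 + x^2 + 2)(x^3 + 2x^2 + 1), pattern 3+3; mod 13: f = (x + 2)(x + 11)(x^2 + 8)(x^2 + 11), pattern 2+2+1+1. No other pattern occurs in this range, so the set of observed cycle types is {3+3, 2+2+1+1}. The candidates containing elements of all these cycle types are A_4 (6T4) of order 12, S_4 (6T7) of order 24, (C_3 x C_3) : C_4 (6T10) of order 36, PSL(2,5) (6T12) of order 60, A_6 (6T15) of order 360; the others are excluded. The observed types are precisely the cycle types that occur in A_4 (6T4) (apart from the identity). Each of the other remaining candidates has further cycle types, and by the Chebotarev density theorem the matching factorization patterns would occur for a proportion of primes equal to their share of the group: S_4 (6T7) additionally contains elements of type 4+2 (6 of its 24 elements, about 25% of primes); (C_3 x C_3) : C_4 (6T10) additionally contains elements of type 4+2, 3+1+1+1 (22 of its 36 elements, about 61% of primes); PSL(2,5) (6T12) additionally contains elements of type 5+1 (24 of its 60 elements, about 40% of primes); A_6 (6T15) additionally contains elements of type 5+1, 4+2, 3+1+1+1 (274 of its 360 elements, about 76% of primes). None of the 33 primes tested shows any such pattern (for each of these groups the chance of that is below 10^-4), which rules them out. Hence G = A_4 (6T4), of order 12.

A_4 (also written A4)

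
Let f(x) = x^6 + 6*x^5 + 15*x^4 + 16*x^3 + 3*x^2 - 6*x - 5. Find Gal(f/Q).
S_3 x S_3

The polynomial f is an irreducible sextic over Q, so G = Gal(f/Q) is one of the 16 transitive subgroups 6T1, ..., 6T16 of S_6. The discriminant of f is 40310784, which is not a perfect square, so G is not contained in A_6. The transitive groups of degree 6 not contained in A_6 are: C_6 (6T1, order 6), S_3 (6T2, order 6), D_6 (6T3, order 12), C_3 x S_3 (6T5, order 18), A_4 x C_2 (6T6, order 24), S_4 (6T8, order 24), S_3 x S_3 (6T9, order 36), S_4 x C_2 (6T11, order 48), (S_3 x S_3) : C_2 (6T13, order 72), PGL(2,5) (6T14, order 120), S_6 (6T16, order 720). By Dedekind's theorem, for a prime p not dividing disc(f) the degrees of the irreducible factors of f mod p form the cycle type of an element of G. Factoring f modulo the 14 such primes p <= 53 (skipping 2, 3, which divide the discriminant), each new pattern first appears at: mod 5: f = (x)(x + 4)(x^2 + 3x + 3)(x^2 + 4x + 2), pattern 2+2+1+1; mod 7: f = (x^6 + 6x^5 + x^4 + 2x^3 + 3x^2 + x + 2), pattern 6; mod 19: f = (x + 11)(x + 14)(x + 16)(x^3 + 3x^2 + 3x + 4), pattern 3+1+1+1; mod 31: f = (x^2 + 10)(x^2 + 14x + 6)(x^2 + 23x + 18), pattern 2+2+2; mod 43: f = (x^3 + 3x^2 + 3x + 6)(x^3 + 3x^2 + 3x + 35), pattern 3+3. No other pattern occurs in this range, so the set of observed cycle types is {2+2+1+1, 6, 3+1+1+1, 2+2+2, 3+3}. The candidates containing elements of all these cycle types are S_3 x S_3 (6T9) of order 36, (S_3 x S_3) : C_2 (6T13) of order 72, S_6 (6T16) of order 720; the others are excluded. The observed types are precisely the cycle types that occur in S_3 x S_3 (6T9) (apart from the identity). Each of the other remaining candidates has further cycle types, and by the Chebotarev density theorem the matching factorization patterns would occur for a proportion of primes equal to their share of the group: (S_3 x S_3) : C_2 (6T13) additionally contains elements of type 4+2, 3+2+1, 2+1+1+1+1 (36 of its 72 elements, about 50% of primes); S_6 (6T16) additionally contains elements of type 5+1, 4+2, 4+1+1, 3+2+1, 2+1+1+1+1 (459 of its 720 elements, about 64% of primes). None of the 14 primes tested shows any such pattern (for each of these groups the chance of that is below 10^-4), which rules them out. Hence G = S_3 x S_3 (6T9), of order 36.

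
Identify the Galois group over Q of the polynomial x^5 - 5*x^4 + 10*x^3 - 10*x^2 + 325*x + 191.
5T4: A_5

The polynomial f is an irreducible quintic over Q, so G = Gal(f/Q) is a transitive subgroup of S_5: one of C_5 (5T1, order 5), D_5 (5T2, order 10), F_20 (5T3, order 20), A_5 (5T4, order 60) or S_5 (5T5, order 120). The discriminant of f is 1073741824000000 = 32768000^2, a perfect square, so G is contained in A_5. The transitive groups of degree 5 contained in A_5 are: C_5 (5T1, order 5), D_5 (5T2, order 10), A_5 (5T4, order 60). By Dedekind's theorem, for a prime p not dividing disc(f) the degrees of the irreducible factors of f mod p form the cycle type of an element of G. Factoring f modulo the 2 such primes p <= 7 (skipping 2, 5, which divide the discriminant), each new pattern first appears at: mod 3: f = (x^5 + x^4 + x^3 + 2x^2 + x + 2), pattern 5; mod 7: f = (x + 3)(x + 5)(x^3 + x^2 + x + 2), pattern 3+1+1. No other pattern occurs in this range, so the set of observed cycle types is {5, 3+1+1}. Among the candidates above, the only group containing elements of all these cycle types is A_5 (5T4) — each of C_5 (5T1), D_5 (5T2) lacks at least one of them. Hence G = A_5 (5T4), of order 60.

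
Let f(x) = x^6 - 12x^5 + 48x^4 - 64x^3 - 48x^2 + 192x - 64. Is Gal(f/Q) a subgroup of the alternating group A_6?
The polynomial is irreducible of degree 6 over Q. Its discriminant is -450868486864896, which is not a perfect square. A Galois group lies in the alternating group exactly when the discriminant is a square in Q, so the Galois group (A_4 x C_2) is not contained in A_6.

No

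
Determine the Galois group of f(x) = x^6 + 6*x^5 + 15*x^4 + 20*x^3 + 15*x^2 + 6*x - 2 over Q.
The polynomial f is an irreducible sextic over Q, so G = Gal(f/Q) is one of the 16 transitive subgroups 6T1, ..., 6T16 of S_6. The discriminant of f is 11337408, which is not a perfect square, so G is not contained in A_6. The transitive groups of degree 6 not contained in A_6 are: C_6 (6T1, order 6), S_3 (6T2, order 6), D_6 (6T3, order 12), C_3 x S_3 (6T5, order 18), A_4 x C_2 (6T6, order 24), S_4 (6T8, order 24), S_3 x S_3 (6T9, order 36), S_4 x C_2 (6T11, order 48), (S_3 x S_3) : C_2 (6T13, order 72), PGL(2,5) (6T14, order 120), S_6 (6T16, order 720). By Dedekind's theorem, for a prime p not dividing disc(f) the degrees of the irreducible factors of f mod p form the cycle type of an element of G. Factoring f modulo the 79 such primes p <= 419 (skipping 2, 3, which divide the discriminant), each new pattern first appears at: mod 5: f = (x^2 + 2)(x^2 + 2x + 4)(x^2 + 4x + 1), pattern 2+2+2; mod 7: f = (x^6 + 6x^5 + x^4 + 6x^3 + x^2 + 6x + 5), pattern 6; mod 11: f = (x + 4)(x + 9)(x^2 + 5x + 2)(x^2 + 10x + 7), pattern 2+2+1+1; mod 13: f = (x^3 + 3x^2 + 3x + 5)(x^3 + 3x^2 + 3x + 10), pattern 3+3; mod 61: f = (x + 3)(x + 27)(x + 29)(x + 34)(x + 36)(x + 60), pattern 1+1+1+1+1+1. No other pattern occurs in this range, so the set of observed cycle types is {2+2+2, 6, 2+2+1+1, 3+3, 1+1+1+1+1+1}. The candidates containing elements of all these cycle types are D_6 (6T3) of order 12, A_4 x C_2 (6T6) of order 24, S_3 x S_3 (6T9) of order 36, S_4 x C_2 (6T11) of order 48, (S_3 x S_3) : C_2 (6T13) of order 72, PGL(2,5) (6T14) of order 120, S_6 (6T16) of order 720; the others are excluded. The observed types are precisely the cycle types that occur in D_6 (6T3). Each of the other remaining candidates has further cycle types, and by the Chebotarev density theorem the matching factorization patterns would occur for a proportion of primes equal to their share of the group: A_4 x C_2 (6T6) additionally contains elements of type 2+1+1+1+1 (3 of its 24 elements, about 12% of primes); S_3 x S_3 (6T9) additionally contains elements of type 3+1+1+1 (4 of its 36 elements, about 11% of primes); S_4 x C_2 (6T11) additionally contains elements of type 4+2, 4+1+1, 2+1+1+1+1 (15 of its 48 elements, about 31% of primes); (S_3 x S_3) : C_2 (6T13) additionally contains elements of type 4+2, 3+2+1, 3+1+1+1, 2+1+1+1+1 (40 of its 72 elements, about 56% of primes); PGL(2,5) (6T14) additionally contains elements of type 5+1, 4+1+1 (54 of its 120 elements, about 45% of primes); S_6 (6T16) additionally contains elements of type 5+1, 4+2, 4+1+1, 3+2+1, 3+1+1+1, 2+1+1+1+1 (499 of its 720 elements, about 69% of primes). None of the 79 primes tested shows any such pattern (for each of these groups the chance of that is below 10^-4), which rules them out. Hence G = D_6 (6T3), of order 12.

6T3: D_6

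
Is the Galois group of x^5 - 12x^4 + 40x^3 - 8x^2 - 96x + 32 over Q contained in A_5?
Yes

The polynomial is irreducible of degree 5 over Q. Its discriminant is 15352201216 = 123904^2, a perfect square. A Galois group lies in the alternating group exactly when the discriminant is a square in Q, so the Galois group (C_5) is contained in A_5.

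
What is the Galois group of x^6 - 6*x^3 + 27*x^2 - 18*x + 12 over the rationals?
The polynomial f is an irreducible sextic over Q, so G = Gal(f/Q) is one of the 16 transitive subgroups 6T1, ..., 6T16 of S_6. The discriminant of f is -1160950579200, which is not a perfect square, so G is not contained in A_6. The transitive groups of degree 6 not contained in A_6 are: C_6 (6T1, order 6), S_3 (6T2, order 6), D_6 (6T3, order 12), C_3 x S_3 (6T5, order 18), A_4 x C_2 (6T6, order 24), S_4 (6T8, order 24), S_3 x S_3 (6T9, order 36), S_4 x C_2 (6T11, order 48), (S_3 x S_3) : C_2 (6T13, order 72), PGL(2,5) (6T14, order 120), S_6 (6T16, order 720). By Dedekind's theorem, for a prime p not dividing disc(f) the degrees of the irreducible factors of f mod p form the cycle type of an element of G. Factoring f modulo the 23 such primes p <= 101 (skipping 2, 3, 5, which divide the discriminant), each new pattern first appears at: mod 7: f = (x^3 + x + 6)(x^3 + 6x + 2), pattern 3+3; mod 11: f = (x^2 + 2x + 5)(x^2 + 4x + 2)(x^2 + 5x + 10), pattern 2+2+2; mod 61: f = (x + 6)(x + 12)(x + 14)(x + 18)(x + 35)(x + 37), pattern 1+1+1+1+1+1. No other pattern occurs in this range, so the set of observed cycle types is {3+3, 2+2+2, 1+1+1+1+1+1}. The candidates containing elements of all these cycle types are C_6 (6T1) of order 6, S_3 (6T2) of order 6, D_6 (6T3) of order 12, C_3 x S_3 (6T5) of order 18, A_4 x C_2 (6T6) of order 24, S_4 (6T8) of order 24, S_3 x S_3 (6T9) of order 36, S_4 x C_2 (6T11) of order 48, (S_3 x S_3) : C_2 (6T13) of order 72, PGL(2,5) (6T14) of order 120, S_6 (6T16) of order 720; the others are excluded. The observed types are precisely the cycle types that occur in S_3 (6T2). Each of the other remaining candidates has further cycle types, and by the Chebotarev density theorem the matching factorization patterns would occur for a proportion of primes equal to their share of the group: C_6 (6T1) additionally contains elements of type 6 (2 of its 6 elements, about 33% of primes); D_6 (6T3) additionally contains elements of type 6, 2+2+1+1 (5 of its 12 elements, about 42% of primes); C_3 x S_3 (6T5) additionally contains elements of type 6, 3+1+1+1 (10 of its 18 elements, about 56% of primes); A_4 x C_2 (6T6) additionally contains elements of type 6, 2+2+1+1, 2+1+1+1+1 (14 of its 24 elements, about 58% of primes); S_4 (6T8) additionally contains elements of type 4+1+1, 2+2+1+1 (9 of its 24 elements, about 38% of primes); S_3 x S_3 (6T9) additionally contains elements of type 6, 3+1+1+1, 2+2+1+1 (25 of its 36 elements, about 69% of primes); S_4 x C_2 (6T11) additionally contains elements of type 6, 4+2, 4+1+1, 2+2+1+1, 2+1+1+1+1 (32 of its 48 elements, about 67% of primes); (S_3 x S_3) : C_2 (6T13) additionally contains elements of type 6, 4+2, 3+2+1, 3+1+1+1, 2+2+1+1, 2+1+1+1+1 (61 of its 72 elements, about 85% of primes); PGL(2,5) (6T14) additionally contains elements of type 6, 5+1, 4+1+1, 2+2+1+1 (89 of its 120 elements, about 74% of primes); S_6 (6T16) additionally contains elements of type 6, 5+1, 4+2, 4+1+1, 3+2+1, 3+1+1+1, 2+2+1+1, 2+1+1+1+1 (664 of its 720 elements, about 92% of primes). None of the 23 primes tested shows any such pattern (for each of these groups the chance of that is below 10^-4), which rules them out. Hence G = S_3 (6T2), of order 6.

S_3, S_3 acting on 6 points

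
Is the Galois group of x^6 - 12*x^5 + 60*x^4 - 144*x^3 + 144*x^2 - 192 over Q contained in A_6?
The polynomial is irreducible of degree 6 over Q. Its discriminant is 5410421842378752, which is not a perfect square. A Galois group lies in the alternating group exactly when the discriminant is a square in Q, so the Galois group (S_3 x S_3) is not contained in A_6.

No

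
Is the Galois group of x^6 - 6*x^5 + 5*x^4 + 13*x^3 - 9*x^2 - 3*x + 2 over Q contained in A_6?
Yes

The polynomial is irreducible of degree 6 over Q. Its discriminant is 30991489 = 5567^2, a perfect square. A Galois group lies in the alternating group exactly when the discriminant is a square in Q, so the Galois group (PSL(2,5)) is contained in A_6.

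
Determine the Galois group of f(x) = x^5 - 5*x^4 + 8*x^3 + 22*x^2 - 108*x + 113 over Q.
S_5, the symmetric group on 5 letters

The polynomial f is an irreducible quintic over Q, so G = Gal(f/Q) is a transitive subgroup of S_5: one of C_5 (5T1, order 5), D_5 (5T2, order 10), F_20 (5T3, order 20), A_5 (5T4, order 60) or S_5 (5T5, order 120). The discriminant of f is 2019549349, which is not a perfect square, so G is not contained in A_5. The transitive groups of degree 5 not contained in A_5 are: F_20 (5T3, order 20), S_5 (5T5, order 120). By Dedekind's theorem, for a prime p not dividing disc(f) the degrees of the irreducible factors of f mod p form the cycle type of an element of G. Factoring f modulo the first such prime p = 2, each new pattern first appears at: mod 2: f = (x^2 + x + 1)(x^3 + x + 1), pattern 3+2. No other pattern occurs in this range, so the set of observed cycle types is {3+2}. Among the candidates above, the only group containing elements of all these cycle types is S_5 (5T5) — F_20 (5T3) lacks at least one of them. Hence G = S_5 (5T5), of order 120.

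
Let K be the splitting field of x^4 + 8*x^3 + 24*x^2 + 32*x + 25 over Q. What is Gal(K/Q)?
The polynomial is an irreducible quartic over Q and its discriminant is 186624 = 432^2, a perfect square, so the Galois group is contained in A_4. The resolvent cubic y^3 - 24*y^2 + 156*y - 224 splits completely over Q, which gives the Klein four-group V_4.

4T2: V_4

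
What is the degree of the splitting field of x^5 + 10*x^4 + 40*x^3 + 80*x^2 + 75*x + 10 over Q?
The degree of the splitting field over Q equals the order of the Galois group, so first determine the group. The polynomial f is an irreducible quintic over Q, so G = Gal(f/Q) is a transitive subgroup of S_5: one of C_5 (5T1, order 5), D_5 (5T2, order 10), F_20 (5T3, order 20), A_5 (5T4, order 60) or S_5 (5T5, order 120). The discriminant of f is 64000000 = 8000^2, a perfect square, so G is contained in A_5. The transitive groups of degree 5 contained in A_5 are: C_5 (5T1, order 5), D_5 (5T2, order 10), A_5 (5T4, order 60). By Dedekind's theorem, for a prime p not dividing disc(f) the degrees of the irreducible factors of f mod p form the cycle type of an element of G. Factoring f modulo the 23 such primes p <= 97 (skipping 2, 5, which divide the discriminant), each new pattern first appears at: mod 3: f = (x + 2)(x^2 + 1)(x^2 + 2x + 2), pattern 2+2+1; mod 7: f = (x^5 + 3x^4 + 5x^3 + 3x^2 + 5x + 3), pattern 5. No other pattern occurs in this range, so the set of observed cycle types is {2+2+1, 5}. The candidates containing elements of all these cycle types are D_5 (5T2) of order 10, A_5 (5T4) of order 60; the others are excluded. The observed types are precisely the cycle types that occur in D_5 (5T2) (apart from the identity). Each of the other remaining candidates has further cycle types, and by the Chebotarev density theorem the matching factorization patterns would occur for a proportion of primes equal to their share of the group: A_5 (5T4) additionally contains elements of type 3+1+1 (20 of its 60 elements, about 33% of primes). None of the 23 primes tested shows any such pattern (for each of these groups the chance of that is below 10^-4), which rules them out. Hence G = D_5 (5T2), of order 10. The Galois group D_5 (5T2) has order 10, so the splitting field has degree 10 over Q.

10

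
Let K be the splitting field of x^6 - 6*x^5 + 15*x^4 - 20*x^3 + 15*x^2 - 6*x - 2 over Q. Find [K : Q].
The degree of the splitting field over Q equals the order of the Galois group, so first determine the group. The polynomial f is an irreducible sextic over Q, so G = Gal(f/Q) is one of the 16 transitive subgroups 6T1, ..., 6T16 of S_6. The discriminant of f is 11337408, which is not a perfect square, so G is not contained in A_6. The transitive groups of degree 6 not contained in A_6 are: C_6 (6T1, order 6), S_3 (6T2, order 6), D_6 (6T3, order 12), C_3 x S_3 (6T5, order 18), A_4 x C_2 (6T6, order 24), S_4 (6T8, order 24), S_3 x S_3 (6T9, order 36), S_4 x C_2 (6T11, order 48), (S_3 x S_3) : C_2 (6T13, order 72), PGL(2,5) (6T14, order 120), S_6 (6T16, order 720). By Dedekind's theorem, for a prime p not dividing disc(f) the degrees of the irreducible factors of f mod p form the cycle type of an element of G. Factoring f modulo the 79 such primes p <= 419 (skipping 2, 3, which divide the discriminant), each new pattern first appears at: mod 5: f = (x^2 + 2)(x^2 + x + 1)(x^2 + 3x + 4), pattern 2+2+2; mod 7: f = (x^6 + x^5 + x^4 + x^3 + x^2 + x + 5), pattern 6; mod 11: f = (x + 2)(x + 7)(x^2 + x + 7)(x^2 + 6x + 2), pattern 2+2+1+1; mod 13: f = (x^3 + 10x^2 + 3x + 3)(x^3 + 10x^2 + 3x + 8), pattern 3+3; mod 61: f = (x + 1)(x + 25)(x + 27)(x + 32)(x + 34)(x + 58), pattern 1+1+1+1+1+1. No other pattern occurs in this range, so the set of observed cycle types is {2+2+2, 6, 2+2+1+1, 3+3, 1+1+1+1+1+1}. The candidates containing elements of all these cycle types are D_6 (6T3) of order 12, A_4 x C_2 (6T6) of order 24, S_3 x S_3 (6T9) of order 36, S_4 x C_2 (6T11) of order 48, (S_3 x S_3) : C_2 (6T13) of order 72, PGL(2,5) (6T14) of order 120, S_6 (6T16) of order 720; the others are excluded. The observed types are precisely the cycle types that occur in D_6 (6T3). Each of the other remaining candidates has further cycle types, and by the Chebotarev density theorem the matching factorization patterns would occur for a proportion of primes equal to their share of the group: A_4 x C_2 (6T6) additionally contains elements of type 2+1+1+1+1 (3 of its 24 elements, about 12% of primes); S_3 x S_3 (6T9) additionally contains elements of type 3+1+1+1 (4 of its 36 elements, about 11% of primes); S_4 x C_2 (6T11) additionally contains elements of type 4+2, 4+1+1, 2+1+1+1+1 (15 of its 48 elements, about 31% of primes); (S_3 x S_3) : C_2 (6T13) additionally contains elements of type 4+2, 3+2+1, 3+1+1+1, 2+1+1+1+1 (40 of its 72 elements, about 56% of primes); PGL(2,5) (6T14) additionally contains elements of type 5+1, 4+1+1 (54 of its 120 elements, about 45% of primes); S_6 (6T16) additionally contains elements of type 5+1, 4+2, 4+1+1, 3+2+1, 3+1+1+1, 2+1+1+1+1 (499 of its 720 elements, about 69% of primes). None of the 79 primes tested shows any such pattern (for each of these groups the chance of that is below 10^-4), which rules them out. Hence G = D_6 (6T3), of order 12. The Galois group D_6 (6T3) has order 12, so the splitting field has degree 12 over Q.

12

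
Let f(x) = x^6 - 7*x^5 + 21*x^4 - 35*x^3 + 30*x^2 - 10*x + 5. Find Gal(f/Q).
6T10: (C_3 x C_3) : C_4

The polynomial f is an irreducible sextic over Q, so G = Gal(f/Q) is one of the 16 transitive subgroups 6T1, ..., 6T16 of S_6. The discriminant of f is 525625 = 725^2, a perfect square, so G is contained in A_6. The transitive groups of degree 6 contained in A_6 are: A_4 (6T4, order 12), S_4 (6T7, order 24), (C_3 x C_3) : C_4 (6T10, order 36), PSL(2,5) (6T12, order 60), A_6 (6T15, order 360). By Dedekind's theorem, for a prime p not dividing disc(f) the degrees of the irreducible factors of f mod p form the cycle type of an element of G. Factoring f modulo the 19 such primes p <= 73 (skipping 5, 29, which divide the discriminant), each new pattern first appears at: mod 2: f = (x^2 + x + 1)(x^4 + x + 1), pattern 4+2; mod 11: f = (x^3 + 2x + 9)(x^3 + 4x^2 + 8x + 3), pattern 3+3; mod 19: f = (x + 6)(x + 7)(x^2 + 5x + 12)(x^2 + 13x + 10), pattern 2+2+1+1; mod 61: f = (x + 18)(x + 25)(x + 32)(x^3 + 40x^2 + 14x + 47), pattern 3+1+1+1. No other pattern occurs in this range, so the set of observed cycle types is {4+2, 3+3, 2+2+1+1, 3+1+1+1}. The candidates containing elements of all these cycle types are (C_3 x C_3) : C_4 (6T10) of order 36, A_6 (6T15) of order 360; the others are excluded. The observed types are precisely the cycle types that occur in (C_3 x C_3) : C_4 (6T10) (apart from the identity). Each of the other remaining candidates has further cycle types, and by the Chebotarev density theorem the matching factorization patterns would occur for a proportion of primes equal to their share of the group: A_6 (6T15) additionally contains elements of type 5+1 (144 of its 360 elements, about 40% of primes). None of the 19 primes tested shows any such pattern (for each of these groups the chance of that is below 10^-4), which rules them out. Hence G = (C_3 x C_3) : C_4 (6T10), of order 36.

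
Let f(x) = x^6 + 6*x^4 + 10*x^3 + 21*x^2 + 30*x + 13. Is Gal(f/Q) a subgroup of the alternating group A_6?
The polynomial is irreducible of degree 6 over Q. Its discriminant is -1024192512, which is not a perfect square. A Galois group lies in the alternating group exactly when the discriminant is a square in Q, so the Galois group (PGL(2,5)) is not contained in A_6.

No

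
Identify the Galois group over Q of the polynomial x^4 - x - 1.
The polynomial is an irreducible quartic over Q and its discriminant is -283, which is not a perfect square, so the Galois group is not contained in A_4. The resolvent cubic y^3 + 4*y - 1 is irreducible over Q. An irreducible resolvent with non-square discriminant gives S_4.

S_4 (order 24)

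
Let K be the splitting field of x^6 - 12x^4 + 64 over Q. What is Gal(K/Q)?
A_4 x C_2 (also written A4xC2)

The polynomial f is an irreducible sextic over Q, so G = Gal(f/Q) is one of the 16 transitive subgroups 6T1, ..., 6T16 of S_6. The discriminant of f is -450868486864896, which is not a perfect square, so G is not contained in A_6. The transitive groups of degree 6 not contained in A_6 are: C_6 (6T1, order 6), S_3 (6T2, order 6), D_6 (6T3, order 12), C_3 x S_3 (6T5, order 18), A_4 x C_2 (6T6, order 24), S_4 (6T8, order 24), S_3 x S_3 (6T9, order 36), S_4 x C_2 (6T11, order 48), (S_3 x S_3) : C_2 (6T13, order 72), PGL(2,5) (6T14, order 120), S_6 (6T16, order 720). By Dedekind's theorem, for a prime p not dividing disc(f) the degrees of the irreducible factors of f mod p form the cycle type of an element of G. Factoring f modulo the 33 such primes p <= 149 (skipping 2, 3, which divide the discriminant), each new pattern first appears at: mod 5: f = (x^3 + 2x^2 + x + 4)(x^3 + 3x^2 + x + 1), pattern 3+3; mod 7: f = (x^6 + 2x^4 + 1), pattern 6; mod 17: f = (x + 4)(x + 13)(x^2 + 7)(x^2 + 14), pattern 2+2+1+1; mod 19: f = (x + 5)(x + 7)(x + 12)(x + 14)(x^2 + 5), pattern 2+1+1+1+1; mod 71: f = (x^2 + 3)(x^2 + 18)(x^2 + 38), pattern 2+2+2. No other pattern occurs in this range, so the set of observed cycle types is {3+3, 6, 2+2+1+1, 2+1+1+1+1, 2+2+2}. The candidates containing elements of all these cycle types are A_4 x C_2 (6T6) of order 24, S_4 x C_2 (6T11) of order 48, (S_3 x S_3) : C_2 (6T13) of order 72, S_6 (6T16) of order 720; the others are excluded. The observed types are precisely the cycle types that occur in A_4 x C_2 (6T6) (apart from the identity). Each of the other remaining candidates has further cycle types, and by the Chebotarev density theorem the matching factorization patterns would occur for a proportion of primes equal to their share of the group: S_4 x C_2 (6T11) additionally contains elements of type 4+2, 4+1+1 (12 of its 48 elements, about 25% of primes); (S_3 x S_3) : C_2 (6T13) additionally contains elements of type 4+2, 3+2+1, 3+1+1+1 (34 of its 72 elements, about 47% of primes); S_6 (6T16) additionally contains elements of type 5+1, 4+2, 4+1+1, 3+2+1, 3+1+1+1 (484 of its 720 elements, about 67% of primes). None of the 33 primes tested shows any such pattern (for each of these groups the chance of that is below 10^-4), which rules them out. Hence G = A_4 x C_2 (6T6), of order 24.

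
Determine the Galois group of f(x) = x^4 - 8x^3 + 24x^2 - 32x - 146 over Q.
The polynomial is an irreducible quartic over Q and its discriminant is -1088391168, which is not a perfect square, so the Galois group is not contained in A_4. The resolvent cubic y^3 - 24*y^2 + 840*y - 5696 has exactly one rational root, so the Galois group is C_4 or D_4. The quartic remains irreducible over Q(sqrt(disc)), so the group is D_4.

D_4 (also written D4)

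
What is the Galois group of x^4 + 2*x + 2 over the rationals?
S_4 (also written S4)

The polynomial is an irreducible quartic over Q and its discriminant is 1616, which is not a perfect square, so the Galois group is not contained in A_4. The resolvent cubic y^3 - 8*y - 4 is irreducible over Q. An irreducible resolvent with non-square discriminant gives S_4.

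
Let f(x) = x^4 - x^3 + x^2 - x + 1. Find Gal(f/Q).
The polynomial is an irreducible quartic over Q and its discriminant is 125, which is not a perfect square, so the Galois group is not contained in A_4. The resolvent cubic y^3 - y^2 - 3*y + 2 has exactly one rational root, so the Galois group is C_4 or D_4. The quartic becomes reducible over Q(sqrt(disc)), so the group is C_4.

4T1: C_4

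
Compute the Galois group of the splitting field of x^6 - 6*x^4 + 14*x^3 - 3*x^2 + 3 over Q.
The polynomial f is an irreducible sextic over Q, so G = Gal(f/Q) is one of the 16 transitive subgroups 6T1, ..., 6T16 of S_6. The discriminant of f is 19050624576 = 138024^2, a perfect square, so G is contained in A_6. The transitive groups of degree 6 contained in A_6 are: A_4 (6T4, order 12), S_4 (6T7, order 24), (C_3 x C_3) : C_4 (6T10, order 36), PSL(2,5) (6T12, order 60), A_6 (6T15, order 360). By Dedekind's theorem, for a prime p not dividing disc(f) the degrees of the irreducible factors of f mod p form the cycle type of an element of G. Factoring f modulo the 33 such primes p <= 151 (skipping 2, 3, 71, which divide the discriminant), each new pattern first appears at: mod 5: f = (x^3 + x^2 + 1)(x^3 + 4x^2 + 3), pattern 3+3; mod 17: f = (x + 2)(x + 6)(x^2 + 3x + 5)(x^2 + 6x + 6), pattern 2+2+1+1. No other pattern occurs in this range, so the set of observed cycle types is {3+3, 2+2+1+1}. The candidates containing elements of all these cycle types are A_4 (6T4) of order 12, S_4 (6T7) of order 24, (C_3 x C_3) : C_4 (6T10) of order 36, PSL(2,5) (6T12) of order 60, A_6 (6T15) of order 360; the others are excluded. The observed types are precisely the cycle types that occur in A_4 (6T4) (apart from the identity). Each of the other remaining candidates has further cycle types, and by the Chebotarev density theorem the matching factorization patterns would occur for a proportion of primes equal to their share of the group: S_4 (6T7) additionally contains elements of type 4+2 (6 of its 24 elements, about 25% of primes); (C_3 x C_3) : C_4 (6T10) additionally contains elements of type 4+2, 3+1+1+1 (22 of its 36 elements, about 61% of primes); PSL(2,5) (6T12) additionally contains elements of type 5+1 (24 of its 60 elements, about 40% of primes); A_6 (6T15) additionally contains elements of type 5+1, 4+2, 3+1+1+1 (274 of its 360 elements, about 76% of primes). None of the 33 primes tested shows any such pattern (for each of these groups the chance of that is below 10^-4), which rules them out. Hence G = A_4 (6T4), of order 12.

A_4 (order 12)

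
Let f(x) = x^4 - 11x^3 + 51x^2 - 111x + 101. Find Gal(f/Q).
4T1: C_4

The polynomial is an irreducible quartic over Q and its discriminant is 78125, which is not a perfect square, so the Galois group is not contained in A_4. The resolvent cubic y^3 - 51*y^2 + 817*y - 3938 has exactly one rational root, so the Galois group is C_4 or D_4. The quartic becomes reducible over Q(sqrt(disc)), so the group is C_4.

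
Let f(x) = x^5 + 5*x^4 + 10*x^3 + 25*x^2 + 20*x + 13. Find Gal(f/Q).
The polynomial f is an irreducible quintic over Q, so G = Gal(f/Q) is a transitive subgroup of S_5: one of C_5 (5T1, order 5), D_5 (5T2, order 10), F_20 (5T3, order 20), A_5 (5T4, order 60) or S_5 (5T5, order 120). The discriminant of f is 425503125, which is not a perfect square, so G is not contained in A_5. The transitive groups of degree 5 not contained in A_5 are: F_20 (5T3, order 20), S_5 (5T5, order 120). By Dedekind's theorem, for a prime p not dividing disc(f) the degrees of the irreducible factors of f mod p form the cycle type of an element of G. Factoring f modulo the 18 such primes p <= 73 (skipping 3, 5, 41, which divide the discriminant), each new pattern first appears at: mod 2: f = (x + 1)(x^4 + x + 1), pattern 4+1; mod 11: f = (x^5 + 5x^4 + 10x^3 + 3x^2 + 9x + 2), pattern 5; mod 19: f = (x + 16)(x^2 + 10x + 17)(x^2 + 17x + 18), pattern 2+2+1. No other pattern occurs in this range, so the set of observed cycle types is {4+1, 5, 2+2+1}. The candidates containing elements of all these cycle types are F_20 (5T3) of order 20, S_5 (5T5) of order 120; the others are excluded. The observed types are precisely the cycle types that occur in F_20 (5T3) (apart from the identity). Each of the other remaining candidates has further cycle types, and by the Chebotarev density theorem the matching factorization patterns would occur for a proportion of primes equal to their share of the group: S_5 (5T5) additionally contains elements of type 3+2, 3+1+1, 2+1+1+1 (50 of its 120 elements, about 42% of primes). None of the 18 primes tested shows any such pattern (for each of these groups the chance of that is below 10^-4), which rules them out. Hence G = F_20 (5T3), of order 20.

F_20 (order 20)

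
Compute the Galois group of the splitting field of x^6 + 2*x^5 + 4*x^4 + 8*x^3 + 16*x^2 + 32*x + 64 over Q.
The polynomial f is an irreducible sextic over Q, so G = Gal(f/Q) is one of the 16 transitive subgroups 6T1, ..., 6T16 of S_6. The discriminant of f is -18046378835968, which is not a perfect square, so G is not contained in A_6. The transitive groups of degree 6 not contained in A_6 are: C_6 (6T1, order 6), S_3 (6T2, order 6), D_6 (6T3, order 12), C_3 x S_3 (6T5, order 18), A_4 x C_2 (6T6, order 24), S_4 (6T8, order 24), S_3 x S_3 (6T9, order 36), S_4 x C_2 (6T11, order 48), (S_3 x S_3) : C_2 (6T13, order 72), PGL(2,5) (6T14, order 120), S_6 (6T16, order 720). By Dedekind's theorem, for a prime p not dividing disc(f) the degrees of the irreducible factors of f mod p form the cycle type of an element of G. Factoring f modulo the 37 such primes p <= 167 (skipping 2, 7, which divide the discriminant), each new pattern first appears at: mod 3: f = (x^6 + 2x^5 + x^4 + 2x^3 + x^2 + 2x + 1), pattern 6; mod 11: f = (x^3 + 3x^2 + 2x + 3)(x^3 + 10x^2 + 5x + 3), pattern 3+3; mod 13: f = (x^2 + 6x + 4)(x^2 + 10x + 4)(x^2 + 12x + 4), pattern 2+2+2; mod 29: f = (x + 8)(x + 10)(x + 12)(x + 15)(x + 18)(x + 26), pattern 1+1+1+1+1+1. No other pattern occurs in this range, so the set of observed cycle types is {6, 3+3, 2+2+2, 1+1+1+1+1+1}. The candidates containing elements of all these cycle types are C_6 (6T1) of order 6, D_6 (6T3) of order 12, C_3 x S_3 (6T5) of order 18, A_4 x C_2 (6T6) of order 24, S_3 x S_3 (6T9) of order 36, S_4 x C_2 (6T11) of order 48, (S_3 x S_3) : C_2 (6T13) of order 72, PGL(2,5) (6T14) of order 120, S_6 (6T16) of order 720; the others are excluded. The observed types are precisely the cycle types that occur in C_6 (6T1). Each of the other remaining candidates has further cycle types, and by the Chebotarev density theorem the matching factorization patterns would occur for a proportion of primes equal to their share of the group: D_6 (6T3) additionally contains elements of type 2+2+1+1 (3 of its 12 elements, about 25% of primes); C_3 x S_3 (6T5) additionally contains elements of type 3+1+1+1 (4 of its 18 elements, about 22% of primes); A_4 x C_2 (6T6) additionally contains elements of type 2+2+1+1, 2+1+1+1+1 (6 of its 24 elements, about 25% of primes); S_3 x S_3 (6T9) additionally contains elements of type 3+1+1+1, 2+2+1+1 (13 of its 36 elements, about 36% of primes); S_4 x C_2 (6T11) additionally contains elements of type 4+2, 4+1+1, 2+2+1+1, 2+1+1+1+1 (24 of its 48 elements, about 50% of primes); (S_3 x S_3) : C_2 (6T13) additionally contains elements of type 4+2, 3+2+1, 3+1+1+1, 2+2+1+1, 2+1+1+1+1 (49 of its 72 elements, about 68% of primes); PGL(2,5) (6T14) additionally contains elements of type 5+1, 4+1+1, 2+2+1+1 (69 of its 120 elements, about 58% of primes); S_6 (6T16) additionally contains elements of type 5+1, 4+2, 4+1+1, 3+2+1, 3+1+1+1, 2+2+1+1, 2+1+1+1+1 (544 of its 720 elements, about 76% of primes). None of the 37 primes tested shows any such pattern (for each of these groups the chance of that is below 10^-4), which rules them out. Hence G = C_6 (6T1), of order 6.

C_6, the cyclic group of order 6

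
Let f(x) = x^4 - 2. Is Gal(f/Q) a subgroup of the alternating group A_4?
The polynomial is irreducible of degree 4 over Q. Its discriminant is -2048, which is not a perfect square. A Galois group lies in the alternating group exactly when the discriminant is a square in Q, so the Galois group (D_4) is not contained in A_4.

No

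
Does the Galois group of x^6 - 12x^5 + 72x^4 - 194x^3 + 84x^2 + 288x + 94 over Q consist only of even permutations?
No

The polynomial is irreducible of degree 6 over Q. Its discriminant is 407330802770688, which is not a perfect square. A Galois group lies in the alternating group exactly when the discriminant is a square in Q, so the Galois group (S_3 x S_3) is not contained in A_6.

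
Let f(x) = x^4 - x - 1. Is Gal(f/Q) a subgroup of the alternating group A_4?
No

The polynomial is irreducible of degree 4 over Q. Its discriminant is -283, which is not a perfect square. A Galois group lies in the alternating group exactly when the discriminant is a square in Q, so the Galois group (S_4) is not contained in A_4.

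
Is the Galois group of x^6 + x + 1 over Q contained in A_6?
The polynomial is irreducible of degree 6 over Q. Its discriminant is -43531, which is not a perfect square. A Galois group lies in the alternating group exactly when the discriminant is a square in Q, so the Galois group (S_6) is not contained in A_6.

No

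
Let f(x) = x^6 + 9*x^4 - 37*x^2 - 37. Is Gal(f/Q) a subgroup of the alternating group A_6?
No

The polynomial is irreducible of degree 6 over Q. Its discriminant is 870211913777152, which is not a perfect square. A Galois group lies in the alternating group exactly when the discriminant is a square in Q, so the Galois group (S_4) is not contained in A_6.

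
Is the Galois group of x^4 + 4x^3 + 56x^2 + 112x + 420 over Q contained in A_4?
Yes

The polynomial is irreducible of degree 4 over Q. Its discriminant is 6575263744 = 81088^2, a perfect square. A Galois group lies in the alternating group exactly when the discriminant is a square in Q, so the Galois group (A_4) is contained in A_4.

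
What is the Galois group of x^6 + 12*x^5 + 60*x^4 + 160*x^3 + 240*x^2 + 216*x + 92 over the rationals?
The polynomial f is an irreducible sextic over Q, so G = Gal(f/Q) is one of the 16 transitive subgroups 6T1, ..., 6T16 of S_6. The discriminant of f is 746496000000 = 864000^2, a perfect square, so G is contained in A_6. The transitive groups of degree 6 contained in A_6 are: A_4 (6T4, order 12), S_4 (6T7, order 24), (C_3 x C_3) : C_4 (6T10, order 36), PSL(2,5) (6T12, order 60), A_6 (6T15, order 360). By Dedekind's theorem, for a prime p not dividing disc(f) the degrees of the irreducible factors of f mod p form the cycle type of an element of G. Factoring f modulo the 6 such primes p <= 23 (skipping 2, 3, 5, which divide the discriminant), each new pattern first appears at: mod 7: f = (x + 5)(x^5 + 4x^3 + 2x + 3), pattern 5+1; mod 23: f = (x)(x + 9)(x + 14)(x^3 + 12x^2 + 3x + 5), pattern 3+1+1+1. No other pattern occurs in this range, so the set of observed cycle types is {5+1, 3+1+1+1}. Among the candidates above, the only group containing elements of all these cycle types is A_6 (6T15) — each of A_4 (6T4), S_4 (6T7), (C_3 x C_3) : C_4 (6T10), PSL(2,5) (6T12) lacks at least one of them. Hence G = A_6 (6T15), of order 360.

A_6 (also written A6)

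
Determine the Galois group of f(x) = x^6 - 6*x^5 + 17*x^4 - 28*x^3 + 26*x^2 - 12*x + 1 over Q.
A_4, A_4 acting on 6 points

The polynomial f is an irreducible sextic over Q, so G = Gal(f/Q) is one of the 16 transitive subgroups 6T1, ..., 6T16 of S_6. The discriminant of f is 153664 = 392^2, a perfect square, so G is contained in A_6. The transitive groups of degree 6 contained in A_6 are: A_4 (6T4, order 12), S_4 (6T7, order 24), (C_3 x C_3) : C_4 (6T10, order 36), PSL(2,5) (6T12, order 60), A_6 (6T15, order 360). By Dedekind's theorem, for a prime p not dividing disc(f) the degrees of the irreducible factors of f mod p form the cycle type of an element of G. Factoring f modulo the 33 such primes p <= 149 (skipping 2, 7, which divide the discriminant), each new pattern first appears at: mod 3: f = (x^3 + x^2 + x + 2)(x^3 + 2x^2 + 2x + 2), pattern 3+3; mod 13: f = (x + 1)(x + 10)(x^2 + 11x + 9)(x^2 + 11x + 12), pattern 2+2+1+1. No other pattern occurs in this range, so the set of observed cycle types is {3+3, 2+2+1+1}. The candidates containing elements of all these cycle types are A_4 (6T4) of order 12, S_4 (6T7) of order 24, (C_3 x C_3) : C_4 (6T10) of order 36, PSL(2,5) (6T12) of order 60, A_6 (6T15) of order 360; the others are excluded. The observed types are precisely the cycle types that occur in A_4 (6T4) (apart from the identity). Each of the other remaining candidates has further cycle types, and by the Chebotarev density theorem the matching factorization patterns would occur for a proportion of primes equal to their share of the group: S_4 (6T7) additionally contains elements of type 4+2 (6 of its 24 elements, about 25% of primes); (C_3 x C_3) : C_4 (6T10) additionally contains elements of type 4+2, 3+1+1+1 (22 of its 36 elements, about 61% of primes); PSL(2,5) (6T12) additionally contains elements of type 5+1 (24 of its 60 elements, about 40% of primes); A_6 (6T15) additionally contains elements of type 5+1, 4+2, 3+1+1+1 (274 of its 360 elements, about 76% of primes). None of the 33 primes tested shows any such pattern (for each of these groups the chance of that is below 10^-4), which rules them out. Hence G = A_4 (6T4), of order 12.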